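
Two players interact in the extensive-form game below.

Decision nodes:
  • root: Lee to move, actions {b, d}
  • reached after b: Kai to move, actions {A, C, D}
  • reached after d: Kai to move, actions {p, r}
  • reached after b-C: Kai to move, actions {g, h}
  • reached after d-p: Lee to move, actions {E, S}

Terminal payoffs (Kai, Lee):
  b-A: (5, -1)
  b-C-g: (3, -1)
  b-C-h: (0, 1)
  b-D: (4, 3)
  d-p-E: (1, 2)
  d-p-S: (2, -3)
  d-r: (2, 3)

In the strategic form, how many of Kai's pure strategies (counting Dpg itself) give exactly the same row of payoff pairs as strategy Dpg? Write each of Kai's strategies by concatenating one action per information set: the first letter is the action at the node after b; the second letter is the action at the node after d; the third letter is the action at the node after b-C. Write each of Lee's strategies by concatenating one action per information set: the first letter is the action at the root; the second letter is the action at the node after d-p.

2

Row for Dpg (columns bE, bS, dE, dS): (4,3) (4,3) (1,2) (2,-3).
Under Dpg, Kai's choice at the node after b-C can never be reached regardless of what Lee does, so varying those choices leaves every outcome unchanged.
Holding the reachable choices fixed and varying the unreachable one freely already gives 2 equivalent strategies.
No other strategy reproduces this row, so those 2 are the full class: Dpg, Dph.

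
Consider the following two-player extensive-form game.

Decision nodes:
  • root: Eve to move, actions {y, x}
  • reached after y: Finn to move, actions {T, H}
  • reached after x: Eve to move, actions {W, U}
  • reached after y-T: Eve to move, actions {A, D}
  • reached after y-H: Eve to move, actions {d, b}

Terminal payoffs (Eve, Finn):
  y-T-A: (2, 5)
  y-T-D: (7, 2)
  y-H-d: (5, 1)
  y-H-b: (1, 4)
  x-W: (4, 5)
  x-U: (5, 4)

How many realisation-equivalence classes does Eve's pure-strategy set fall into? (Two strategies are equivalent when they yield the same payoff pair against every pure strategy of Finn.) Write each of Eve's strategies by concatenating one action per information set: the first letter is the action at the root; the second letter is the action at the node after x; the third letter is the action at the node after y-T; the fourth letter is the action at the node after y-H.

Eve has 16 pure strategies: yWAd, yWAb, yWDd, yWDb, yUAd, yUAb, yUDd, yUDb, xWAd, xWAb, xWDd, xWDb, xUAd, xUAb, xUDd, xUDb. Columns: T, H.
{yWAd, yUAd} → row (2,5) (5,1)
{yWAb, yUAb} → row (2,5) (1,4)
{yWDd, yUDd} → row (7,2) (5,1)
{yWDb, yUDb} → row (7,2) (1,4)
{xWAd, xWAb, xWDd, xWDb} → row (4,5) (4,5)
{xUAd, xUAb, xUDd, xUDb} → row (5,4) (5,4)
That's 6 distinct rows out of 16 strategies.

6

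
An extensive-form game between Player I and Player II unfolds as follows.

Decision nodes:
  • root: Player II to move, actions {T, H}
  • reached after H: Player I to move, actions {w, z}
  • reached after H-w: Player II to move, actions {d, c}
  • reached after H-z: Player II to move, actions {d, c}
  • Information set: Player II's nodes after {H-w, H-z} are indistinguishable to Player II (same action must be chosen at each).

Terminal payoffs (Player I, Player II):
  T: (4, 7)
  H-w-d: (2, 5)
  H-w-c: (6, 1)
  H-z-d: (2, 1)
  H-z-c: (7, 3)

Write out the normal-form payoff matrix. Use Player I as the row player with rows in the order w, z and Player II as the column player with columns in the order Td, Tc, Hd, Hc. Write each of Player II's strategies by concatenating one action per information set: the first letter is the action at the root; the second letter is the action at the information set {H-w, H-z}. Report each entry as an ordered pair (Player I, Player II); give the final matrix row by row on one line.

           Td       Tc       Hd       Hc
   w    (4,7)    (4,7)    (2,5)    (6,1)
   z    (4,7)    (4,7)    (2,1)    (7,3)

w: (4,7) (4,7) (2,5) (6,1) | z: (4,7) (4,7) (2,1) (7,3)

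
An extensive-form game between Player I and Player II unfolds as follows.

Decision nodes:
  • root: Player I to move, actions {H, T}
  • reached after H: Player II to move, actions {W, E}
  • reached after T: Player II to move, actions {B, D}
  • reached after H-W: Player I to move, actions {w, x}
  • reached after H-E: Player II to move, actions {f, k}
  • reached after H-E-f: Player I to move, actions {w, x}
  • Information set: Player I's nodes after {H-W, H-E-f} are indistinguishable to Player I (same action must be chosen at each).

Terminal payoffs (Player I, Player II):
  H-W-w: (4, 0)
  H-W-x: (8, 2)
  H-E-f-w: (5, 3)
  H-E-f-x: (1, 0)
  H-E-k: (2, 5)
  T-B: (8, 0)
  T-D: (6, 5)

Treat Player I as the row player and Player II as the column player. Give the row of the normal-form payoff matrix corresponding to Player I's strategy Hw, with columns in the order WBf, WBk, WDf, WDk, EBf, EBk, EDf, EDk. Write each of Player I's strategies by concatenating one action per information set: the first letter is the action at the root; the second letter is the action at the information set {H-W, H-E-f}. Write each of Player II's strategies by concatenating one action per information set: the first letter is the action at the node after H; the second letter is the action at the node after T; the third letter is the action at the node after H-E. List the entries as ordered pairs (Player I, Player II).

(4,0) (4,0) (4,0) (4,0) (5,3) (2,5) (5,3) (2,5)

vs WBf: Player I plays H → Player II plays W at [H] → Player I plays w at [H-W] → (4, 0)
vs WBk: Player I plays H → Player II plays W at [H] → Player I plays w at [H-W] → (4, 0)
vs WDf: Player I plays H → Player II plays W at [H] → Player I plays w at [H-W] → (4, 0)
vs WDk: Player I plays H → Player II plays W at [H] → Player I plays w at [H-W] → (4, 0)
vs EBf: Player I plays H → Player II plays E at [H] → Player II plays f at [H-E] → Player I plays w at [H-E-f] → (5, 3)
vs EBk: Player I plays H → Player II plays E at [H] → Player II plays k at [H-E] → (2, 5)
vs EDf: Player I plays H → Player II plays E at [H] → Player II plays f at [H-E] → Player I plays w at [H-E-f] → (5, 3)
vs EDk: Player I plays H → Player II plays E at [H] → Player II plays k at [H-E] → (2, 5)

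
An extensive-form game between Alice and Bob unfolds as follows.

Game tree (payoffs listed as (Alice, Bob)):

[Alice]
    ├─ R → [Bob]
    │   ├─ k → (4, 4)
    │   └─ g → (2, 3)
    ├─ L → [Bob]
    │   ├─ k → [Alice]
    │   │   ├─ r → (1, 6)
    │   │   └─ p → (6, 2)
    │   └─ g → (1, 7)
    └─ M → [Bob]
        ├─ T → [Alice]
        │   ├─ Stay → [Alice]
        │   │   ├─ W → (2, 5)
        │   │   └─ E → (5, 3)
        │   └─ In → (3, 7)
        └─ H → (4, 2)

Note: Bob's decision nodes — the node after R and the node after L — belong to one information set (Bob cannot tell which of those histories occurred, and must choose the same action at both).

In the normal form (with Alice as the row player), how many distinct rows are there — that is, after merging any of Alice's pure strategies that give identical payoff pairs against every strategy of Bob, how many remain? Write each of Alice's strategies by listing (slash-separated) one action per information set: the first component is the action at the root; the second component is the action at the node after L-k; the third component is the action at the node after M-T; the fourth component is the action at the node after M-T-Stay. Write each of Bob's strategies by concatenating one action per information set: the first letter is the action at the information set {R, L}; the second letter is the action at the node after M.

6

Alice has 24 pure strategies: R/r/Stay/W, R/r/Stay/E, R/r/In/W, R/r/In/E, R/p/Stay/W, R/p/Stay/E, R/p/In/W, R/p/In/E, L/r/Stay/W, L/r/Stay/E, L/r/In/W, L/r/In/E, L/p/Stay/W, L/p/Stay/E, L/p/In/W, L/p/In/E, M/r/Stay/W, M/r/Stay/E, M/r/In/W, M/r/In/E, M/p/Stay/W, M/p/Stay/E, M/p/In/W, M/p/In/E. Columns: kT, kH, gT, gH.
{R/r/Stay/W, R/r/Stay/E, R/r/In/W, R/r/In/E, R/p/Stay/W, R/p/Stay/E, R/p/In/W, R/p/In/E} → row (4,4) (4,4) (2,3) (2,3)
{L/r/Stay/W, L/r/Stay/E, L/r/In/W, L/r/In/E} → row (1,6) (1,6) (1,7) (1,7)
{L/p/Stay/W, L/p/Stay/E, L/p/In/W, L/p/In/E} → row (6,2) (6,2) (1,7) (1,7)
{M/r/Stay/W, M/p/Stay/W} → row (2,5) (4,2) (2,5) (4,2)
{M/r/Stay/E, M/p/Stay/E} → row (5,3) (4,2) (5,3) (4,2)
{M/r/In/W, M/r/In/E, M/p/In/W, M/p/In/E} → row (3,7) (4,2) (3,7) (4,2)
That's 6 distinct rows out of 24 strategies.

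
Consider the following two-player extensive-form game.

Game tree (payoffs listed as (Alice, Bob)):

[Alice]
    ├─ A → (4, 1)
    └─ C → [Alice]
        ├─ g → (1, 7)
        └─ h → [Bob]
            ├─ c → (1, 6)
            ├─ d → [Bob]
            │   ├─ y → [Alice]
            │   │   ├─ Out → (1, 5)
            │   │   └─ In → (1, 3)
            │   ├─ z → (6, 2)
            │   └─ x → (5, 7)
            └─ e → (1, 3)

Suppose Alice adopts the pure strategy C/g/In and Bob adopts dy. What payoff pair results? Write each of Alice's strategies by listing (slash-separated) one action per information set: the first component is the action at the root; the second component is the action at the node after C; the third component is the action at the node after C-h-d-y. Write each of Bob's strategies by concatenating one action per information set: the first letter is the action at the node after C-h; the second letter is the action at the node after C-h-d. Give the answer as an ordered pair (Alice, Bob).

Trace the play path from the root:
  Alice plays C
  Alice plays g at [C]
→ terminal payoff (1, 7).
(Alice's choice at the node after C-h-d-y is never reached on this path, so it doesn't affect the outcome.)

(1, 7)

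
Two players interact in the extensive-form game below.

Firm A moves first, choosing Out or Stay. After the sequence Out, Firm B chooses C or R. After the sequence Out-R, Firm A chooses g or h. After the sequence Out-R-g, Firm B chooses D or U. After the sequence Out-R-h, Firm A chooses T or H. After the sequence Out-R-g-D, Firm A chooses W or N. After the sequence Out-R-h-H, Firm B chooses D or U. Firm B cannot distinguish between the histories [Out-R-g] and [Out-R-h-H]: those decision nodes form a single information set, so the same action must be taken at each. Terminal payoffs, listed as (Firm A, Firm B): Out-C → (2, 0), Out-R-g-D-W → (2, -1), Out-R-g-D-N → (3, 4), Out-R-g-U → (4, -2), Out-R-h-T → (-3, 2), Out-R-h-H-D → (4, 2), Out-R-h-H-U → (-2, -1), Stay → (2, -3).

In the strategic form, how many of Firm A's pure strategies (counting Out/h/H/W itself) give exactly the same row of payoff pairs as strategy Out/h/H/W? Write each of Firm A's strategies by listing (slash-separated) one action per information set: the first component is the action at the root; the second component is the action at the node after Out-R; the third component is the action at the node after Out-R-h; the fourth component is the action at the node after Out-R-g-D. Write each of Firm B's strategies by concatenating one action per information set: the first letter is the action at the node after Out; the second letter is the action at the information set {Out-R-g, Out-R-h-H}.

2

Row for Out/h/H/W (columns CD, CU, RD, RU): (2,0) (2,0) (4,2) (-2,-1).
Under Out/h/H/W, Firm A's choice at the node after Out-R-g-D can never be reached regardless of what Firm B does, so varying those choices leaves every outcome unchanged.
Holding the reachable choices fixed and varying the unreachable one freely already gives 2 equivalent strategies.
No other strategy reproduces this row, so those 2 are the full class: Out/h/H/W, Out/h/H/N.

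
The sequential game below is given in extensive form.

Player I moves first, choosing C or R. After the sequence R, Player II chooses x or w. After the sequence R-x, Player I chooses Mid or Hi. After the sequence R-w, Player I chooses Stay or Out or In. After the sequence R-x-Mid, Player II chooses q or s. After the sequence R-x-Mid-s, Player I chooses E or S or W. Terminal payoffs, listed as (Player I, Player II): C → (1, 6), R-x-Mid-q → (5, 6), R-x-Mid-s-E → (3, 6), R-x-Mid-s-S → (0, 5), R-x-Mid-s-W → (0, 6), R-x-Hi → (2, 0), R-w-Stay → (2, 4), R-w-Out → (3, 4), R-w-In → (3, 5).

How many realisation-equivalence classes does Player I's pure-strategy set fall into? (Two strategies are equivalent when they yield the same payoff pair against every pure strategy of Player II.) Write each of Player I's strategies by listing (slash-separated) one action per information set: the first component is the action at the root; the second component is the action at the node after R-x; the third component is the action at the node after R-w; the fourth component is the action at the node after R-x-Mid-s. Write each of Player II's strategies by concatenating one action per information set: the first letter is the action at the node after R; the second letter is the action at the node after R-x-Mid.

13

Player I has 36 pure strategies: C/Mid/Stay/E, C/Mid/Stay/S, C/Mid/Stay/W, C/Mid/Out/E, C/Mid/Out/S, C/Mid/Out/W, C/Mid/In/E, C/Mid/In/S, C/Mid/In/W, C/Hi/Stay/E, C/Hi/Stay/S, C/Hi/Stay/W, C/Hi/Out/E, C/Hi/Out/S, C/Hi/Out/W, C/Hi/In/E, C/Hi/In/S, C/Hi/In/W, R/Mid/Stay/E, R/Mid/Stay/S, R/Mid/Stay/W, R/Mid/Out/E, R/Mid/Out/S, R/Mid/Out/W, R/Mid/In/E, R/Mid/In/S, R/Mid/In/W, R/Hi/Stay/E, R/Hi/Stay/S, R/Hi/Stay/W, R/Hi/Out/E, R/Hi/Out/S, R/Hi/Out/W, R/Hi/In/E, R/Hi/In/S, R/Hi/In/W. Columns: xq, xs, wq, ws.
{C/Mid/Stay/E, C/Mid/Stay/S, C/Mid/Stay/W, C/Mid/Out/E, C/Mid/Out/S, C/Mid/Out/W, C/Mid/In/E, C/Mid/In/S, C/Mid/In/W, C/Hi/Stay/E, C/Hi/Stay/S, C/Hi/Stay/W, C/Hi/Out/E, C/Hi/Out/S, C/Hi/Out/W, C/Hi/In/E, C/Hi/In/S, C/Hi/In/W} → row (1,6) (1,6) (1,6) (1,6)
{R/Mid/Stay/E} → row (5,6) (3,6) (2,4) (2,4)
{R/Mid/Stay/S} → row (5,6) (0,5) (2,4) (2,4)
{R/Mid/Stay/W} → row (5,6) (0,6) (2,4) (2,4)
{R/Mid/Out/E} → row (5,6) (3,6) (3,4) (3,4)
{R/Mid/Out/S} → row (5,6) (0,5) (3,4) (3,4)
{R/Mid/Out/W} → row (5,6) (0,6) (3,4) (3,4)
{R/Mid/In/E} → row (5,6) (3,6) (3,5) (3,5)
{R/Mid/In/S} → row (5,6) (0,5) (3,5) (3,5)
{R/Mid/In/W} → row (5,6) (0,6) (3,5) (3,5)
{R/Hi/Stay/E, R/Hi/Stay/S, R/Hi/Stay/W} → row (2,0) (2,0) (2,4) (2,4)
{R/Hi/Out/E, R/Hi/Out/S, R/Hi/Out/W} → row (2,0) (2,0) (3,4) (3,4)
{R/Hi/In/E, R/Hi/In/S, R/Hi/In/W} → row (2,0) (2,0) (3,5) (3,5)
That's 13 distinct rows out of 36 strategies.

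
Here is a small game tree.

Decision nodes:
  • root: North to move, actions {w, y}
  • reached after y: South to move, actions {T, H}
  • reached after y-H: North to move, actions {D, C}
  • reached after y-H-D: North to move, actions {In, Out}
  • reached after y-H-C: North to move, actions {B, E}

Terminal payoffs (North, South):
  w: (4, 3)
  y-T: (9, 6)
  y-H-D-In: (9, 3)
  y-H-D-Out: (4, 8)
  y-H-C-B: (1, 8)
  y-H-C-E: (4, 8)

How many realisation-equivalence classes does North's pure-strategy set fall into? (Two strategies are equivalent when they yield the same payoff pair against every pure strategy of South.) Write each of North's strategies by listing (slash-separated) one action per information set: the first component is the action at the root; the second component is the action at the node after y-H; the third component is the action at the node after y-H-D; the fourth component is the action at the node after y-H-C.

4

North has 16 pure strategies: w/D/In/B, w/D/In/E, w/D/Out/B, w/D/Out/E, w/C/In/B, w/C/In/E, w/C/Out/B, w/C/Out/E, y/D/In/B, y/D/In/E, y/D/Out/B, y/D/Out/E, y/C/In/B, y/C/In/E, y/C/Out/B, y/C/Out/E. Columns: T, H.
{w/D/In/B, w/D/In/E, w/D/Out/B, w/D/Out/E, w/C/In/B, w/C/In/E, w/C/Out/B, w/C/Out/E} → row (4,3) (4,3)
{y/D/In/B, y/D/In/E} → row (9,6) (9,3)
{y/D/Out/B, y/D/Out/E, y/C/In/E, y/C/Out/E} → row (9,6) (4,8)
{y/C/In/B, y/C/Out/B} → row (9,6) (1,8)
That's 4 distinct rows out of 16 strategies.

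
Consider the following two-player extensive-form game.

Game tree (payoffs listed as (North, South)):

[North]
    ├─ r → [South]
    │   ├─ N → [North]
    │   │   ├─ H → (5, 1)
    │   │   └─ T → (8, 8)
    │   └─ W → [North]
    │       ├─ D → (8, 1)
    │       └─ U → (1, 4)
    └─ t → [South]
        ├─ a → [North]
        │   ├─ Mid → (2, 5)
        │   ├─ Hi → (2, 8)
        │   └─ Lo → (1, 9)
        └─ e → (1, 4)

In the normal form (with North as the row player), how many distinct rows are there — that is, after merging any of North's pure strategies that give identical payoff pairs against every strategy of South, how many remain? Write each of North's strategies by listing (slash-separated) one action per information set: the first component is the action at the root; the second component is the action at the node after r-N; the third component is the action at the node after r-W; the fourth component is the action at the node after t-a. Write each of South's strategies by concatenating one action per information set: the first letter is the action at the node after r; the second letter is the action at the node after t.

North has 24 pure strategies: r/H/D/Mid, r/H/D/Hi, r/H/D/Lo, r/H/U/Mid, r/H/U/Hi, r/H/U/Lo, r/T/D/Mid, r/T/D/Hi, r/T/D/Lo, r/T/U/Mid, r/T/U/Hi, r/T/U/Lo, t/H/D/Mid, t/H/D/Hi, t/H/D/Lo, t/H/U/Mid, t/H/U/Hi, t/H/U/Lo, t/T/D/Mid, t/T/D/Hi, t/T/D/Lo, t/T/U/Mid, t/T/U/Hi, t/T/U/Lo. Columns: Na, Ne, Wa, We.
{r/H/D/Mid, r/H/D/Hi, r/H/D/Lo} → row (5,1) (5,1) (8,1) (8,1)
{r/H/U/Mid, r/H/U/Hi, r/H/U/Lo} → row (5,1) (5,1) (1,4) (1,4)
{r/T/D/Mid, r/T/D/Hi, r/T/D/Lo} → row (8,8) (8,8) (8,1) (8,1)
{r/T/U/Mid, r/T/U/Hi, r/T/U/Lo} → row (8,8) (8,8) (1,4) (1,4)
{t/H/D/Mid, t/H/U/Mid, t/T/D/Mid, t/T/U/Mid} → row (2,5) (1,4) (2,5) (1,4)
{t/H/D/Hi, t/H/U/Hi, t/T/D/Hi, t/T/U/Hi} → row (2,8) (1,4) (2,8) (1,4)
{t/H/D/Lo, t/H/U/Lo, t/T/D/Lo, t/T/U/Lo} → row (1,9) (1,4) (1,9) (1,4)
That's 7 distinct rows out of 24 strategies.

7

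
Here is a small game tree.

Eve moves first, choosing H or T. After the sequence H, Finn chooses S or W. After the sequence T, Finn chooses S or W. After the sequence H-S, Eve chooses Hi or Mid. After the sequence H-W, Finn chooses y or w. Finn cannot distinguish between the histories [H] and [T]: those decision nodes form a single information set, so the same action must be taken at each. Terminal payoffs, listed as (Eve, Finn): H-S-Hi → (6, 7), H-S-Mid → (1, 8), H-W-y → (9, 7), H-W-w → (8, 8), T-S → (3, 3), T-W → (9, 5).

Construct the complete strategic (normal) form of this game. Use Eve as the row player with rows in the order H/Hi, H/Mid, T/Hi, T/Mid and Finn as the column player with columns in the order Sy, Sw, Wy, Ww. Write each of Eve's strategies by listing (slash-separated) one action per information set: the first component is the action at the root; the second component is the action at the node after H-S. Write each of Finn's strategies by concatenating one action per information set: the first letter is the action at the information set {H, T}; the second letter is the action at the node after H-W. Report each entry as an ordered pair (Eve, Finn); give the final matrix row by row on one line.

H/Hi: (6,7) (6,7) (9,7) (8,8) | H/Mid: (1,8) (1,8) (9,7) (8,8) | T/Hi: (3,3) (3,3) (9,5) (9,5) | T/Mid: (3,3) (3,3) (9,5) (9,5)

Row H/Hi: Sy→(6,7), Sw→(6,7), Wy→(9,7), Ww→(8,8)
Row H/Mid: Sy→(1,8), Sw→(1,8), Wy→(9,7), Ww→(8,8)
Row T/Hi: Sy→(3,3), Sw→(3,3), Wy→(9,5), Ww→(9,5)
Row T/Mid: Sy→(3,3), Sw→(3,3), Wy→(9,5), Ww→(9,5)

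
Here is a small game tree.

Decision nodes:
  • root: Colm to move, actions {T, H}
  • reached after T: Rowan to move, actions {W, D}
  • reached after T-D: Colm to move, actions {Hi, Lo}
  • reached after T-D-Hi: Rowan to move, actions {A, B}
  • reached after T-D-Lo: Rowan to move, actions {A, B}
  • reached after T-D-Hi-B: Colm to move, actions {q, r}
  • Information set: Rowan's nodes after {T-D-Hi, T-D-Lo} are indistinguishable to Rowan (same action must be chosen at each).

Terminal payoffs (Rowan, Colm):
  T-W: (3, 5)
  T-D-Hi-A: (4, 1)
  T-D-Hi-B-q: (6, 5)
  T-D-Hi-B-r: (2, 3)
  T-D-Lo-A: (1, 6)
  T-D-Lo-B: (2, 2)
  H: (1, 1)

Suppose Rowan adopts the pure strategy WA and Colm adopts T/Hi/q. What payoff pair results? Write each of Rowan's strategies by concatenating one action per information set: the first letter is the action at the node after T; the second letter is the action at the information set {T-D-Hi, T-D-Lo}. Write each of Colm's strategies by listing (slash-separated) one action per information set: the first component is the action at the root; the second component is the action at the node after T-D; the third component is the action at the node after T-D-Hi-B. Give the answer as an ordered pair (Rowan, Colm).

Trace the play path from the root:
  Colm plays T
  Rowan plays W at [T]
→ terminal payoff (3, 5).
(Rowan's choice at the information set {T-D-Hi, T-D-Lo} is never reached on this path, so it doesn't affect the outcome.)

(3, 5)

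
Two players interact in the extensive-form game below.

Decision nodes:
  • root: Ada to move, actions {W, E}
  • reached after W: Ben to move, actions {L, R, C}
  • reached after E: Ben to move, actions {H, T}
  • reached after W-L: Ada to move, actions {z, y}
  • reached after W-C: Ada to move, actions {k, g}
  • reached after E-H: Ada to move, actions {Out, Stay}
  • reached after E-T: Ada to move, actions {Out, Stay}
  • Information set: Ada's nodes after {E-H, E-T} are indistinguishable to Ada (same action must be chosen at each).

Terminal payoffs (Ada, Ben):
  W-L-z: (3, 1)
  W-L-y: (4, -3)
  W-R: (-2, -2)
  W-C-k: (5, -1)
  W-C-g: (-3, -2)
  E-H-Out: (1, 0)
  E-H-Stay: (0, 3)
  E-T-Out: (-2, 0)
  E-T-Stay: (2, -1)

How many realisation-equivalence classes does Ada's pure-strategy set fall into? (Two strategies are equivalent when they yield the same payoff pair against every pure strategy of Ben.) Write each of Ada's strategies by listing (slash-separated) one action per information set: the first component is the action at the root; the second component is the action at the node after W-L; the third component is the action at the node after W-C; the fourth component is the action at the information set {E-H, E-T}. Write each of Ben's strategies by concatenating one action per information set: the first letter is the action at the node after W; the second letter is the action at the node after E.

Ada has 16 pure strategies: W/z/k/Out, W/z/k/Stay, W/z/g/Out, W/z/g/Stay, W/y/k/Out, W/y/k/Stay, W/y/g/Out, W/y/g/Stay, E/z/k/Out, E/z/k/Stay, E/z/g/Out, E/z/g/Stay, E/y/k/Out, E/y/k/Stay, E/y/g/Out, E/y/g/Stay. Columns: LH, LT, RH, RT, CH, CT.
{W/z/k/Out, W/z/k/Stay} → row (3,1) (3,1) (-2,-2) (-2,-2) (5,-1) (5,-1)
{W/z/g/Out, W/z/g/Stay} → row (3,1) (3,1) (-2,-2) (-2,-2) (-3,-2) (-3,-2)
{W/y/k/Out, W/y/k/Stay} → row (4,-3) (4,-3) (-2,-2) (-2,-2) (5,-1) (5,-1)
{W/y/g/Out, W/y/g/Stay} → row (4,-3) (4,-3) (-2,-2) (-2,-2) (-3,-2) (-3,-2)
{E/z/k/Out, E/z/g/Out, E/y/k/Out, E/y/g/Out} → row (1,0) (-2,0) (1,0) (-2,0) (1,0) (-2,0)
{E/z/k/Stay, E/z/g/Stay, E/y/k/Stay, E/y/g/Stay} → row (0,3) (2,-1) (0,3) (2,-1) (0,3) (2,-1)
That's 6 distinct rows out of 16 strategies.

6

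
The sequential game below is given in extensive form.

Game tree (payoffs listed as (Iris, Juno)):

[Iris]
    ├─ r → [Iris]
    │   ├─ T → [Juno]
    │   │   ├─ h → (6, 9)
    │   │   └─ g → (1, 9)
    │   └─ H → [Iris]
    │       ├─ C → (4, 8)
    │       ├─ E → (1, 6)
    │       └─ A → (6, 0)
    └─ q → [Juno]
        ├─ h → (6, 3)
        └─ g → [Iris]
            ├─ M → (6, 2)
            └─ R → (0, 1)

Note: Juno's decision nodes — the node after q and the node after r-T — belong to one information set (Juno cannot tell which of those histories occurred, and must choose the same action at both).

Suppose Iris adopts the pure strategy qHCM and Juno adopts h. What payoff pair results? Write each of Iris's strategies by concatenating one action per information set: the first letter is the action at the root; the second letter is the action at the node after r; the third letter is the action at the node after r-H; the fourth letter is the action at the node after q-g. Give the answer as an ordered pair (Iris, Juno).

Trace the play path from the root:
  Iris plays q
  Juno plays h at [q]
→ terminal payoff (6, 3).
(Iris's choice at the node after r is never reached on this path, so it doesn't affect the outcome.)

(6, 3)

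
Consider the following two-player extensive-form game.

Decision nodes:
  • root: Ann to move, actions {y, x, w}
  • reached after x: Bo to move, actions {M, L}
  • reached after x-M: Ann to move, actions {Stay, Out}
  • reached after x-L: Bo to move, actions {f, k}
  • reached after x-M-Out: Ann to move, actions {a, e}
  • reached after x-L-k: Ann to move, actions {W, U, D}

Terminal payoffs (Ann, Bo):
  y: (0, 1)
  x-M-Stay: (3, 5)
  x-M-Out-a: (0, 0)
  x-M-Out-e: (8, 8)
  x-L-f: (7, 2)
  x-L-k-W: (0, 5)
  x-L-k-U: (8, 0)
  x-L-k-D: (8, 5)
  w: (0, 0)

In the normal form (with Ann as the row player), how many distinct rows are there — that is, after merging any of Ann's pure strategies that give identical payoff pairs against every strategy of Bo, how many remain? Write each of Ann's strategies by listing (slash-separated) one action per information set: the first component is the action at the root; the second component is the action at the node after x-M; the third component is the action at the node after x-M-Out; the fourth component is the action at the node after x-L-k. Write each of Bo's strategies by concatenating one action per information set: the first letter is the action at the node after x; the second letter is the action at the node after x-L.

Ann has 36 pure strategies: y/Stay/a/W, y/Stay/a/U, y/Stay/a/D, y/Stay/e/W, y/Stay/e/U, y/Stay/e/D, y/Out/a/W, y/Out/a/U, y/Out/a/D, y/Out/e/W, y/Out/e/U, y/Out/e/D, x/Stay/a/W, x/Stay/a/U, x/Stay/a/D, x/Stay/e/W, x/Stay/e/U, x/Stay/e/D, x/Out/a/W, x/Out/a/U, x/Out/a/D, x/Out/e/W, x/Out/e/U, x/Out/e/D, w/Stay/a/W, w/Stay/a/U, w/Stay/a/D, w/Stay/e/W, w/Stay/e/U, w/Stay/e/D, w/Out/a/W, w/Out/a/U, w/Out/a/D, w/Out/e/W, w/Out/e/U, w/Out/e/D. Columns: Mf, Mk, Lf, Lk.
{y/Stay/a/W, y/Stay/a/U, y/Stay/a/D, y/Stay/e/W, y/Stay/e/U, y/Stay/e/D, y/Out/a/W, y/Out/a/U, y/Out/a/D, y/Out/e/W, y/Out/e/U, y/Out/e/D} → row (0,1) (0,1) (0,1) (0,1)
{x/Stay/a/W, x/Stay/e/W} → row (3,5) (3,5) (7,2) (0,5)
{x/Stay/a/U, x/Stay/e/U} → row (3,5) (3,5) (7,2) (8,0)
{x/Stay/a/D, x/Stay/e/D} → row (3,5) (3,5) (7,2) (8,5)
{x/Out/a/W} → row (0,0) (0,0) (7,2) (0,5)
{x/Out/a/U} → row (0,0) (0,0) (7,2) (8,0)
{x/Out/a/D} → row (0,0) (0,0) (7,2) (8,5)
{x/Out/e/W} → row (8,8) (8,8) (7,2) (0,5)
{x/Out/e/U} → row (8,8) (8,8) (7,2) (8,0)
{x/Out/e/D} → row (8,8) (8,8) (7,2) (8,5)
{w/Stay/a/W, w/Stay/a/U, w/Stay/a/D, w/Stay/e/W, w/Stay/e/U, w/Stay/e/D, w/Out/a/W, w/Out/a/U, w/Out/a/D, w/Out/e/W, w/Out/e/U, w/Out/e/D} → row (0,0) (0,0) (0,0) (0,0)
That's 11 distinct rows out of 36 strategies.

11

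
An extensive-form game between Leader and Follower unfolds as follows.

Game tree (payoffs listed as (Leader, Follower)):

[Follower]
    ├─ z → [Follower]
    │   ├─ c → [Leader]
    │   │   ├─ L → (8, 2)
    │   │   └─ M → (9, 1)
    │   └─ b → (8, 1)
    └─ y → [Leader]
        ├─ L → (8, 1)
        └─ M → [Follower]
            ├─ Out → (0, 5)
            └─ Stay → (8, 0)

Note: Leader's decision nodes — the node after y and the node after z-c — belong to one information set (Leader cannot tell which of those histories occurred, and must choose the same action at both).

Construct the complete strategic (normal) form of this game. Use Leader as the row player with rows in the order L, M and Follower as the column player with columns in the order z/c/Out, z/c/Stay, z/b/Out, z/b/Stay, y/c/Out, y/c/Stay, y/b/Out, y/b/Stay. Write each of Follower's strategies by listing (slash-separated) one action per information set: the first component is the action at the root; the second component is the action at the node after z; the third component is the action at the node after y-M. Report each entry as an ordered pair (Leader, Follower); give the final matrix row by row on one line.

      z/c/Out  z/c/Stay  z/b/Out  z/b/Stay  y/c/Out  y/c/Stay  y/b/Out  y/b/Stay
   L    (8,2)    (8,2)    (8,1)    (8,1)    (8,1)    (8,1)    (8,1)    (8,1)
   M    (9,1)    (9,1)    (8,1)    (8,1)    (0,5)    (8,0)    (0,5)    (8,0)

L: (8,2) (8,2) (8,1) (8,1) (8,1) (8,1) (8,1) (8,1) | M: (9,1) (9,1) (8,1) (8,1) (0,5) (8,0) (0,5) (8,0)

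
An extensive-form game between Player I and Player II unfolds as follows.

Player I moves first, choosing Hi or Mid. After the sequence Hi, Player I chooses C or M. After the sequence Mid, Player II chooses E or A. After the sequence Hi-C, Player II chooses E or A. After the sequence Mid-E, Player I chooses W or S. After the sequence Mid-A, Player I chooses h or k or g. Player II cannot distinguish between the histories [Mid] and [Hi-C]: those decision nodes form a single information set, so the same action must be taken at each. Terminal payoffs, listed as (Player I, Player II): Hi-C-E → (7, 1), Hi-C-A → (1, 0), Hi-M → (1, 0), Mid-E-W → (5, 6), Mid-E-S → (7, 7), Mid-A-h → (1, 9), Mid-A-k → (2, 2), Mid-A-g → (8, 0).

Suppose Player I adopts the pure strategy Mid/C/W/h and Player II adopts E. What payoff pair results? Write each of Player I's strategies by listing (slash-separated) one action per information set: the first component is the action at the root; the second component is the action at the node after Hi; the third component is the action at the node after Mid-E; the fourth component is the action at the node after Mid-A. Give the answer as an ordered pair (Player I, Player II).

(5, 6)

Trace the play path from the root:
  Player I plays Mid
  Player II plays E at [Mid]
  Player I plays W at [Mid-E]
→ terminal payoff (5, 6).
(Player I's choice at the node after Hi is never reached on this path, so it doesn't affect the outcome.)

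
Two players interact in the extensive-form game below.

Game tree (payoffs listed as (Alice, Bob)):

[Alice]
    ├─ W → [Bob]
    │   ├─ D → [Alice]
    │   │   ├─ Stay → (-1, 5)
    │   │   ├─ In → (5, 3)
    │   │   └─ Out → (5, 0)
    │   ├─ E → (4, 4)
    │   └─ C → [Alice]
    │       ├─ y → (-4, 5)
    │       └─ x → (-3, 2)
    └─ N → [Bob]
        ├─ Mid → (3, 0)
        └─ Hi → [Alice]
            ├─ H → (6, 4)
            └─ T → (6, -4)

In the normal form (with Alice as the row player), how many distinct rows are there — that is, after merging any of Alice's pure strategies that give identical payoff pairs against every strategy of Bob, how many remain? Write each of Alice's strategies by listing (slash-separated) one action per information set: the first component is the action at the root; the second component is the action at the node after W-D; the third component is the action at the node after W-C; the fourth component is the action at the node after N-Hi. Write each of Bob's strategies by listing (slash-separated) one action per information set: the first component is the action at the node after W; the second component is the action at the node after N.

8

Alice has 24 pure strategies: W/Stay/y/H, W/Stay/y/T, W/Stay/x/H, W/Stay/x/T, W/In/y/H, W/In/y/T, W/In/x/H, W/In/x/T, W/Out/y/H, W/Out/y/T, W/Out/x/H, W/Out/x/T, N/Stay/y/H, N/Stay/y/T, N/Stay/x/H, N/Stay/x/T, N/In/y/H, N/In/y/T, N/In/x/H, N/In/x/T, N/Out/y/H, N/Out/y/T, N/Out/x/H, N/Out/x/T. Columns: D/Mid, D/Hi, E/Mid, E/Hi, C/Mid, C/Hi.
{W/Stay/y/H, W/Stay/y/T} → row (-1,5) (-1,5) (4,4) (4,4) (-4,5) (-4,5)
{W/Stay/x/H, W/Stay/x/T} → row (-1,5) (-1,5) (4,4) (4,4) (-3,2) (-3,2)
{W/In/y/H, W/In/y/T} → row (5,3) (5,3) (4,4) (4,4) (-4,5) (-4,5)
{W/In/x/H, W/In/x/T} → row (5,3) (5,3) (4,4) (4,4) (-3,2) (-3,2)
{W/Out/y/H, W/Out/y/T} → row (5,0) (5,0) (4,4) (4,4) (-4,5) (-4,5)
{W/Out/x/H, W/Out/x/T} → row (5,0) (5,0) (4,4) (4,4) (-3,2) (-3,2)
{N/Stay/y/H, N/Stay/x/H, N/In/y/H, N/In/x/H, N/Out/y/H, N/Out/x/H} → row (3,0) (6,4) (3,0) (6,4) (3,0) (6,4)
{N/Stay/y/T, N/Stay/x/T, N/In/y/T, N/In/x/T, N/Out/y/T, N/Out/x/T} → row (3,0) (6,-4) (3,0) (6,-4) (3,0) (6,-4)
That's 8 distinct rows out of 24 strategies.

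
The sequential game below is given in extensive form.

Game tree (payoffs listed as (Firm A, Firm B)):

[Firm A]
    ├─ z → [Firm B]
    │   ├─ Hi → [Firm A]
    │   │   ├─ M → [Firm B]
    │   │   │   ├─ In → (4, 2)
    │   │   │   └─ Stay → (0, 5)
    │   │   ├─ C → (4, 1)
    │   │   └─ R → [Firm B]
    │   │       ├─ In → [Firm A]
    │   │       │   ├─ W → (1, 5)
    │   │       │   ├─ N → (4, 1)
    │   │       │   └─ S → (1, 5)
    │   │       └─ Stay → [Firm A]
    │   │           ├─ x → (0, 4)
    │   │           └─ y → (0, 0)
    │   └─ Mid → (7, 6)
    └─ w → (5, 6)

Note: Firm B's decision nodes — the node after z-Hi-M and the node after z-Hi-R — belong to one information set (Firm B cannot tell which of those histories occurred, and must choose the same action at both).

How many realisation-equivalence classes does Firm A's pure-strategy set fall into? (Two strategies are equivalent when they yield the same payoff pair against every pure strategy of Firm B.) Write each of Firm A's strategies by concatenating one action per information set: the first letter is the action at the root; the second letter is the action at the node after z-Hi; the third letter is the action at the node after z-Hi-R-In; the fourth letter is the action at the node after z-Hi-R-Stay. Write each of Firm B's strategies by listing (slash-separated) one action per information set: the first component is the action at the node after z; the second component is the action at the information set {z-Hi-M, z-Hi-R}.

Firm A has 36 pure strategies: zMWx, zMWy, zMNx, zMNy, zMSx, zMSy, zCWx, zCWy, zCNx, zCNy, zCSx, zCSy, zRWx, zRWy, zRNx, zRNy, zRSx, zRSy, wMWx, wMWy, wMNx, wMNy, wMSx, wMSy, wCWx, wCWy, wCNx, wCNy, wCSx, wCSy, wRWx, wRWy, wRNx, wRNy, wRSx, wRSy. Columns: Hi/In, Hi/Stay, Mid/In, Mid/Stay.
{zMWx, zMWy, zMNx, zMNy, zMSx, zMSy} → row (4,2) (0,5) (7,6) (7,6)
{zCWx, zCWy, zCNx, zCNy, zCSx, zCSy} → row (4,1) (4,1) (7,6) (7,6)
{zRWx, zRSx} → row (1,5) (0,4) (7,6) (7,6)
{zRWy, zRSy} → row (1,5) (0,0) (7,6) (7,6)
{zRNx} → row (4,1) (0,4) (7,6) (7,6)
{zRNy} → row (4,1) (0,0) (7,6) (7,6)
{wMWx, wMWy, wMNx, wMNy, wMSx, wMSy, wCWx, wCWy, wCNx, wCNy, wCSx, wCSy, wRWx, wRWy, wRNx, wRNy, wRSx, wRSy} → row (5,6) (5,6) (5,6) (5,6)
That's 7 distinct rows out of 36 strategies.

7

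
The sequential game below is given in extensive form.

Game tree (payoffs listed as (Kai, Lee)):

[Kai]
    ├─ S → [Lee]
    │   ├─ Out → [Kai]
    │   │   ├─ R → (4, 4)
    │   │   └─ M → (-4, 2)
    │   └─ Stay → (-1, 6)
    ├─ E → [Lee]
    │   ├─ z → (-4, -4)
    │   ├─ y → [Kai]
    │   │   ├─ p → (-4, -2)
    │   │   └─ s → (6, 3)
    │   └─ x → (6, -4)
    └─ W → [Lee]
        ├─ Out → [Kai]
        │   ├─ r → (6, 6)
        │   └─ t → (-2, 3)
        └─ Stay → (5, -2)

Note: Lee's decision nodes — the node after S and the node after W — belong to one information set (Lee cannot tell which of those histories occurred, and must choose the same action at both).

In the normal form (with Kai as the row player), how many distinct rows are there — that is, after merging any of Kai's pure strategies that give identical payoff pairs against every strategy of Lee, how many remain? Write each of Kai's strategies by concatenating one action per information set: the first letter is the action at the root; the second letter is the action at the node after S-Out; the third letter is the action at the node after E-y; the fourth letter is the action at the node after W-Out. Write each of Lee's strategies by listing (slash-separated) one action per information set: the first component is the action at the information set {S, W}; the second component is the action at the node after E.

Kai has 24 pure strategies: SRpr, SRpt, SRsr, SRst, SMpr, SMpt, SMsr, SMst, ERpr, ERpt, ERsr, ERst, EMpr, EMpt, EMsr, EMst, WRpr, WRpt, WRsr, WRst, WMpr, WMpt, WMsr, WMst. Columns: Out/z, Out/y, Out/x, Stay/z, Stay/y, Stay/x.
{SRpr, SRpt, SRsr, SRst} → row (4,4) (4,4) (4,4) (-1,6) (-1,6) (-1,6)
{SMpr, SMpt, SMsr, SMst} → row (-4,2) (-4,2) (-4,2) (-1,6) (-1,6) (-1,6)
{ERpr, ERpt, EMpr, EMpt} → row (-4,-4) (-4,-2) (6,-4) (-4,-4) (-4,-2) (6,-4)
{ERsr, ERst, EMsr, EMst} → row (-4,-4) (6,3) (6,-4) (-4,-4) (6,3) (6,-4)
{WRpr, WRsr, WMpr, WMsr} → row (6,6) (6,6) (6,6) (5,-2) (5,-2) (5,-2)
{WRpt, WRst, WMpt, WMst} → row (-2,3) (-2,3) (-2,3) (5,-2) (5,-2) (5,-2)
That's 6 distinct rows out of 24 strategies.

6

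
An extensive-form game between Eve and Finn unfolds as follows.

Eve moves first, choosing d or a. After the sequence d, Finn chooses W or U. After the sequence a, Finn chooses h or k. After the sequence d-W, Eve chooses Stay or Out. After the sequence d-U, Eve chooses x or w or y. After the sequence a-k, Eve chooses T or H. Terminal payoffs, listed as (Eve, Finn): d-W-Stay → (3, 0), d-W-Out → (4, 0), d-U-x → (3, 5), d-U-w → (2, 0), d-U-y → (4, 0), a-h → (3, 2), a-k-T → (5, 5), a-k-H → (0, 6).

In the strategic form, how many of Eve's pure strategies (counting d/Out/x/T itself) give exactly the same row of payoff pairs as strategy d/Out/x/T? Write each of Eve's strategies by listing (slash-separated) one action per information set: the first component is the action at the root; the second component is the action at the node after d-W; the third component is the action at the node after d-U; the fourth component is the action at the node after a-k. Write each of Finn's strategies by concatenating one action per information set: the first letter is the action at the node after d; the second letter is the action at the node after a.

Row for d/Out/x/T (columns Wh, Wk, Uh, Uk): (4,0) (4,0) (3,5) (3,5).
Under d/Out/x/T, Eve's choice at the node after a-k can never be reached regardless of what Finn does, so varying those choices leaves every outcome unchanged.
Holding the reachable choices fixed and varying the unreachable one freely already gives 2 equivalent strategies.
No other strategy reproduces this row, so those 2 are the full class: d/Out/x/T, d/Out/x/H.

2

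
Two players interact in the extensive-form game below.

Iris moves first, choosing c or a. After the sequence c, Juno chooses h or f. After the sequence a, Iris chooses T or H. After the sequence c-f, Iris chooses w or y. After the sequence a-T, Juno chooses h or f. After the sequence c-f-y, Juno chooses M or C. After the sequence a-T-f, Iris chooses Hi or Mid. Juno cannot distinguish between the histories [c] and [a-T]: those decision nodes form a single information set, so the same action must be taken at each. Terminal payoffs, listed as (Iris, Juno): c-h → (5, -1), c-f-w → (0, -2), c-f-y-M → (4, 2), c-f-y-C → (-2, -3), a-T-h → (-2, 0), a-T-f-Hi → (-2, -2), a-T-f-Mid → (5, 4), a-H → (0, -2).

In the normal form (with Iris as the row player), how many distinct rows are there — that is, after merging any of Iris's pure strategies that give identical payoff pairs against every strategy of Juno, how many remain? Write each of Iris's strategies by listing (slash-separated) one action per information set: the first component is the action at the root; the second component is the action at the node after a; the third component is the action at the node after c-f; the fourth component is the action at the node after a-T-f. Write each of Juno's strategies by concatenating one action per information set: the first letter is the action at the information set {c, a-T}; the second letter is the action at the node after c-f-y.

5

Iris has 16 pure strategies: c/T/w/Hi, c/T/w/Mid, c/T/y/Hi, c/T/y/Mid, c/H/w/Hi, c/H/w/Mid, c/H/y/Hi, c/H/y/Mid, a/T/w/Hi, a/T/w/Mid, a/T/y/Hi, a/T/y/Mid, a/H/w/Hi, a/H/w/Mid, a/H/y/Hi, a/H/y/Mid. Columns: hM, hC, fM, fC.
{c/T/w/Hi, c/T/w/Mid, c/H/w/Hi, c/H/w/Mid} → row (5,-1) (5,-1) (0,-2) (0,-2)
{c/T/y/Hi, c/T/y/Mid, c/H/y/Hi, c/H/y/Mid} → row (5,-1) (5,-1) (4,2) (-2,-3)
{a/T/w/Hi, a/T/y/Hi} → row (-2,0) (-2,0) (-2,-2) (-2,-2)
{a/T/w/Mid, a/T/y/Mid} → row (-2,0) (-2,0) (5,4) (5,4)
{a/H/w/Hi, a/H/w/Mid, a/H/y/Hi, a/H/y/Mid} → row (0,-2) (0,-2) (0,-2) (0,-2)
That's 5 distinct rows out of 16 strategies.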